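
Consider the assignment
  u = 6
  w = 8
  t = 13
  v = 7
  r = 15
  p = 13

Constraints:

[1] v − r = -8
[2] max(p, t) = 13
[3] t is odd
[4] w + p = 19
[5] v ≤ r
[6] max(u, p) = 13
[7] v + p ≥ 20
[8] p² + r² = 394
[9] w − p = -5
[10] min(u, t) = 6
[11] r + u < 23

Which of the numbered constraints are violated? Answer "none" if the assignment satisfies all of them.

Violated: 4.

[1] v − r = 7 − 15 = -8 — holds.
[2] max(13, 13) = 13 — holds.
[3] t = 13 is odd — holds.
[4] w + p = 8 + 13 = 21, not 19 — does not hold.
[5] v = 7, r = 15; 7 ≤ 15 — holds.
[6] max(6, 13) = 13 — holds.
[7] v + p = 7 + 13 = 20; 20 ≥ 20 — holds.
[8] p² + r² = 13² + 15² = 169 + 225 = 394 — holds.
[9] w − p = 8 − 13 = -5 — holds.
[10] min(6, 13) = 6 — holds.
[11] r + u = 15 + 6 = 21; 21 < 23 — holds.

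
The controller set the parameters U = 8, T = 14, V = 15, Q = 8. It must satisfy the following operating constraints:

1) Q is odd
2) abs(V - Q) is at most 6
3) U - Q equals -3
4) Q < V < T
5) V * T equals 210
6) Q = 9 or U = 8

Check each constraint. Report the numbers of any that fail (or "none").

The assignment fails constraints 1, 2, 3, and 4.

1) Q = 8 is even  ✗
2) abs(15 - 8) = 7; 7 > 6, exceeds bound 6  ✗
3) U - Q = 8 - 8 = 0, not -3  ✗
4) values 8, 15, 14; V = 15 is not < T = 14  ✗
5) V * T = 15 * 14 = 210  ✓
6) Q = 8 ≠ 9, but U = 8 = 8 (second disjunct)  ✓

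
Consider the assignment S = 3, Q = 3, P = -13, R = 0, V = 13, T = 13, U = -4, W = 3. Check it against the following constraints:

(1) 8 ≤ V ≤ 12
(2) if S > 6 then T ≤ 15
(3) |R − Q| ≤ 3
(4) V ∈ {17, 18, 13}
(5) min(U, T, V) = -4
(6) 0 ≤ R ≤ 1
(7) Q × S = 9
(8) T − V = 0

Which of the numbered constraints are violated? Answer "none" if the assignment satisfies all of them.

(1) V = 13 is outside [8, 12] — does not hold.
(2) S = 3, not > 6; antecedent false, conditional vacuously true — holds.
(3) |0 − 3| = 3; 3 ≤ 3 — holds.
(4) V = 13 is in {17, 18, 13} — holds.
(5) min(-4, 13, 13) = -4 — holds.
(6) R = 0 lies in [0, 1] — holds.
(7) Q × S = 3 × 3 = 9 — holds.
(8) T − V = 13 − 13 = 0 — holds.

Constraint 1 does not hold.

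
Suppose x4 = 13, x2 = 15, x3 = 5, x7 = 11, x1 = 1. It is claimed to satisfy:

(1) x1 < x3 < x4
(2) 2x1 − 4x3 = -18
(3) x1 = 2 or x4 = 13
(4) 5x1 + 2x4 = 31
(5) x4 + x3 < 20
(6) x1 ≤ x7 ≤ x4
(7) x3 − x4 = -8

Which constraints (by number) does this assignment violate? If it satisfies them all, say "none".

(1) values 1 < 5 < 13 — holds.
(2) 2x1 − 4x3 = 2(1) − 4(5) = -18 — holds.
(3) x1 = 1 ≠ 2, but x4 = 13 = 13 (second disjunct) — holds.
(4) 5x1 + 2x4 = 5(1) + 2(13) = 31 — holds.
(5) x4 + x3 = 13 + 5 = 18; 18 < 20 — holds.
(6) values 1 ≤ 11 ≤ 13 — holds.
(7) x3 − x4 = 5 − 13 = -8 — holds.

None — every constraint holds.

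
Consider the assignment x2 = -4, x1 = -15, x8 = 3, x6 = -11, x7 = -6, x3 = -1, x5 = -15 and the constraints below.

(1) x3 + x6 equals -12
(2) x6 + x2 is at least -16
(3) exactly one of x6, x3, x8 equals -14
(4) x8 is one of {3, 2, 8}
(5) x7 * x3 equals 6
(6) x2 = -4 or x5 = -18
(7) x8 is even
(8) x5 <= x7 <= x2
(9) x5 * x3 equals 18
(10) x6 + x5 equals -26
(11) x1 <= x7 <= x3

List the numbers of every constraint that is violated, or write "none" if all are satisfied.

(1) x3 + x6 = -1 + (-11) = -12  holds
(2) x6 + x2 = -11 + (-4) = -15; -15 ≥ -16  holds
(3) x6=-11, x3=-1, x8=3; 0 of them equal -14, not exactly one  fails
(4) x8 = 3 is in {3, 2, 8}  holds
(5) x7 * x3 = -6 * (-1) = 6  holds
(6) x2 = -4 = -4 (first disjunct)  holds
(7) x8 = 3 is odd  fails
(8) values -15 <= -6 <= -4  holds
(9) x5 * x3 = -15 * (-1) = 15, not 18  fails
(10) x6 + x5 = -11 + (-15) = -26  holds
(11) values -15 <= -6 <= -1  holds

Violated: 3, 7, and 9.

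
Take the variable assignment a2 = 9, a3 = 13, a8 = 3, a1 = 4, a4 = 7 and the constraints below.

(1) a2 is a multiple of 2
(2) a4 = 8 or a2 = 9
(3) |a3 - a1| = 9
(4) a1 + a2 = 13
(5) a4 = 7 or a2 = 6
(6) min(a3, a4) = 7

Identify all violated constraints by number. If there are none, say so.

No — constraint 1 is not satisfied.

(1) 9 = 2*4 + 1, so 2 does not divide 9 — violated.
(2) a4 = 7 ≠ 8, but a2 = 9 = 9 (second disjunct) — OK.
(3) |13 - 4| = 9 — OK.
(4) a1 + a2 = 4 + 9 = 13 — OK.
(5) a4 = 7 = 7 (first disjunct) — OK.
(6) min(13, 7) = 7 — OK.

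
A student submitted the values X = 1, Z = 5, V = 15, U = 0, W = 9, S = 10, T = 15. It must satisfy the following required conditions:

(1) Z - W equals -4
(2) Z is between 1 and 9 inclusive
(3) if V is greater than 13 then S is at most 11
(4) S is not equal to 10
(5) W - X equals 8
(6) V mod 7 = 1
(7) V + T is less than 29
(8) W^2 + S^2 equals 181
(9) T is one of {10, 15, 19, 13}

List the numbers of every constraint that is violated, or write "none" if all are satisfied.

The assignment fails constraints 4, 7.

(1) Z - W = 5 - 9 = -4  ✓
(2) Z = 5 lies in [1, 9]  ✓
(3) V = 15 > 13, so we need S ≤ 11; S = 10 ≤ 11  ✓
(4) S = 10, but 10 is required to differ  ✗
(5) W - X = 9 - 1 = 8  ✓
(6) 15 mod 7 = 1  ✓
(7) V + T = 15 + 15 = 30; 30 ≥ 29, bound 29 not met  ✗
(8) W^2 + S^2 = 9^2 + 10^2 = 81 + 100 = 181  ✓
(9) T = 15 is in {10, 15, 19, 13}  ✓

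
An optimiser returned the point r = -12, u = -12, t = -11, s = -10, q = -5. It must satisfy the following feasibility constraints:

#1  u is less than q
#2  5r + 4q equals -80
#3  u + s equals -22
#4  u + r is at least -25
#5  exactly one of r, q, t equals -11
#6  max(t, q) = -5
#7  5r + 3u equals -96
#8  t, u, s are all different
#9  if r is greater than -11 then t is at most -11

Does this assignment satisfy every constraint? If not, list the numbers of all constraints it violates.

#1 u = -12, q = -5; -12 < -5 — OK.
#2 5r + 4q = 5(-12) + 4(-5) = -80 — OK.
#3 u + s = -12 + (-10) = -22 — OK.
#4 u + r = -12 + (-12) = -24; -24 ≥ -25 — OK.
#5 r=-12, q=-5, t=-11; 1 of them equals -11 — OK.
#6 max(-11, -5) = -5 — OK.
#7 5r + 3u = 5(-12) + 3(-12) = -96 — OK.
#8 values -11, -12, -10 are pairwise distinct — OK.
#9 r = -12, not > -11; antecedent false, conditional vacuously true — OK.

None — every constraint holds.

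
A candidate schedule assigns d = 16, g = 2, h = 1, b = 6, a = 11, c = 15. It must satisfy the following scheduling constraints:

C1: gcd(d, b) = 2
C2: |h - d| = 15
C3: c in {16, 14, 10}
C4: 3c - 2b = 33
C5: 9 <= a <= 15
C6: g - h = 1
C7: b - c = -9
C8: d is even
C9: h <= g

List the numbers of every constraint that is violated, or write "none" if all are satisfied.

Constraint 3 is violated.

C1: gcd(16, 6) = 2  holds
C2: |1 - 16| = 15  holds
C3: c = 15 is not in {16, 14, 10}  fails
C4: 3c - 2b = 3(15) - 2(6) = 33  holds
C5: a = 11 lies in [9, 15]  holds
C6: g - h = 2 - 1 = 1  holds
C7: b - c = 6 - 15 = -9  holds
C8: d = 16 is even  holds
C9: h = 1, g = 2; 1 ≤ 2  holds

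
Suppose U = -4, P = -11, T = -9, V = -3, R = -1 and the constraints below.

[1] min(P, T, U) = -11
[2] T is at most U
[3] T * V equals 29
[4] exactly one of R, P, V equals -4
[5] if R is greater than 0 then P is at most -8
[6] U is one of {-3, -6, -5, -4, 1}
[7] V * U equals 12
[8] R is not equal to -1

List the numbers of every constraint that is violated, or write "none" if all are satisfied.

The assignment fails constraints 3, 4, and 8.

[1] min(-11, -9, -4) = -11 — holds.
[2] T = -9, U = -4; -9 ≤ -4 — holds.
[3] T * V = -9 * (-3) = 27, not 29 — does not hold.
[4] R=-1, P=-11, V=-3; 0 of them equal -4, not exactly one — does not hold.
[5] R = -1, not > 0; antecedent false, conditional vacuously true — holds.
[6] U = -4 is in {-3, -6, -5, -4, 1} — holds.
[7] V * U = -3 * (-4) = 12 — holds.
[8] R = -1, but -1 is required to differ — does not hold.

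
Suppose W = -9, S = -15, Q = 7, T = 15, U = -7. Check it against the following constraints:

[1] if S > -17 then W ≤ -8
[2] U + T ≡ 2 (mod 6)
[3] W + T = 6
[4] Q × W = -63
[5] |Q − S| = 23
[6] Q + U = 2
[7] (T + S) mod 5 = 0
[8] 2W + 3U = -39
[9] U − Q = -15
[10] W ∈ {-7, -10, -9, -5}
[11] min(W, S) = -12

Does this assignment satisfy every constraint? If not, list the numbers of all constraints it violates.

[1] S = -15 > -17, so we need W ≤ -8; W = -9 ≤ -8  yes
[2] U + T = 8; 8 mod 6 = 2  yes
[3] W + T = -9 + 15 = 6  yes
[4] Q × W = 7 × (-9) = -63  yes
[5] |7 − (-15)| = 22, not 23  no
[6] Q + U = 7 + (-7) = 0, not 2  no
[7] T + S = 0; 0 mod 5 = 0  yes
[8] 2W + 3U = 2(-9) + 3(-7) = -39  yes
[9] U − Q = -7 − 7 = -14, not -15  no
[10] W = -9 is in {-7, -10, -9, -5}  yes
[11] min(-9, -15) = -15, not -12  no

The assignment fails constraints 5, 6, 9, and 11.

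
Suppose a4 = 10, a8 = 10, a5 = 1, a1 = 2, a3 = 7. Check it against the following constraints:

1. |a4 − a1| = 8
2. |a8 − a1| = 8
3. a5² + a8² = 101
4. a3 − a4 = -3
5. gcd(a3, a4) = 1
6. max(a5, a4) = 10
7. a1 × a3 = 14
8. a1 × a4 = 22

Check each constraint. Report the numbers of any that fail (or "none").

No — constraint 8 is not satisfied.

1. |10 − 2| = 8 — holds.
2. |10 − 2| = 8 — holds.
3. a5² + a8² = 1² + 10² = 1 + 100 = 101 — holds.
4. a3 − a4 = 7 − 10 = -3 — holds.
5. gcd(7, 10) = 1 — holds.
6. max(1, 10) = 10 — holds.
7. a1 × a3 = 2 × 7 = 14 — holds.
8. a1 × a4 = 2 × 10 = 20, not 22 — does not hold.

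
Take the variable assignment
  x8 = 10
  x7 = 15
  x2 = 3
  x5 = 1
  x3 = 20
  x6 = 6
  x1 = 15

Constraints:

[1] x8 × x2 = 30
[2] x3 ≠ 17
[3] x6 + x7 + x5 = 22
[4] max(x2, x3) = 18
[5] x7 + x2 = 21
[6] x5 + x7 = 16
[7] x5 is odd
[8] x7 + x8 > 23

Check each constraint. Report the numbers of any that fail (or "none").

The assignment fails constraints 4 and 5.

[1] x8 × x2 = 10 × 3 = 30  ✓
[2] x3 = 20, and 20 ≠ 17  ✓
[3] x6 + x7 + x5 = 6 + 15 + 1 = 22  ✓
[4] max(3, 20) = 20, not 18  ✗
[5] x7 + x2 = 15 + 3 = 18, not 21  ✗
[6] x5 + x7 = 1 + 15 = 16  ✓
[7] x5 = 1 is odd  ✓
[8] x7 + x8 = 15 + 10 = 25; 25 > 23  ✓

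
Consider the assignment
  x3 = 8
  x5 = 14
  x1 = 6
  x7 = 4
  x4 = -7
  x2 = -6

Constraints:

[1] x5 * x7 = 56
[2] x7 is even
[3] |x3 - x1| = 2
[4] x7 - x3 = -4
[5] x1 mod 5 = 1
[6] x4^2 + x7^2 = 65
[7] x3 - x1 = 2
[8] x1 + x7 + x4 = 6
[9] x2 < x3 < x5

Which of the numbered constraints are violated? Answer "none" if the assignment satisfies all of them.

[1] x5 * x7 = 14 * 4 = 56 — holds.
[2] x7 = 4 is even — holds.
[3] |8 - 6| = 2 — holds.
[4] x7 - x3 = 4 - 8 = -4 — holds.
[5] 6 mod 5 = 1 — holds.
[6] x4^2 + x7^2 = (-7)^2 + 4^2 = 49 + 16 = 65 — holds.
[7] x3 - x1 = 8 - 6 = 2 — holds.
[8] x1 + x7 + x4 = 6 + 4 + (-7) = 3, not 6 — fails.
[9] values -6 < 8 < 14 — holds.

Violated: 8.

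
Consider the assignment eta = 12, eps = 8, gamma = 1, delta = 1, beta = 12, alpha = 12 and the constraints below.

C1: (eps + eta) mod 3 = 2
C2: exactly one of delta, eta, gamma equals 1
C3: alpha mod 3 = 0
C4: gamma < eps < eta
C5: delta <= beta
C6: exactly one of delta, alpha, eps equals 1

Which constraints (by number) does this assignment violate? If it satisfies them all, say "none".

The assignment fails constraint 2.

C1: eps + eta = 20; 20 mod 3 = 2 — holds.
C2: delta=1, eta=12, gamma=1; 2 of them equal 1, not exactly one — does not hold.
C3: 12 mod 3 = 0 — holds.
C4: values 1 < 8 < 12 — holds.
C5: delta = 1, beta = 12; 1 ≤ 12 — holds.
C6: delta=1, alpha=12, eps=8; 1 of them equals 1 — holds.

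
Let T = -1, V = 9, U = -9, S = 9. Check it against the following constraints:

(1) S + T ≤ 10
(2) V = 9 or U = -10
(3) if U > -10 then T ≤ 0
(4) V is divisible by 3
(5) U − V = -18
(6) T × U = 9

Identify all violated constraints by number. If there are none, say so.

The assignment satisfies every constraint.

(1) S + T = 9 + (-1) = 8; 8 ≤ 10  ✓
(2) V = 9 = 9 (first disjunct)  ✓
(3) U = -9 > -10, so we need T ≤ 0; T = -1 ≤ 0  ✓
(4) 9 / 3 = 3, so 3 divides 9  ✓
(5) U − V = -9 − 9 = -18  ✓
(6) T × U = -1 × (-9) = 9  ✓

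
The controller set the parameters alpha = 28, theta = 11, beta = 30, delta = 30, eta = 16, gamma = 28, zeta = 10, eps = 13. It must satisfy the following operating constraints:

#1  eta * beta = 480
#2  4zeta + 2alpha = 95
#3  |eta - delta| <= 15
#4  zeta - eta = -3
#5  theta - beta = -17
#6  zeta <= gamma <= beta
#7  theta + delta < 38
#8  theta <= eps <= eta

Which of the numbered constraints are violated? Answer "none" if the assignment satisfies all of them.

Constraints 2, 4, 5, 7 are violated.

#1 eta * beta = 16 * 30 = 480 — satisfied.
#2 4zeta + 2alpha = 4(10) + 2(28) = 96, not 95 — violated.
#3 |16 - 30| = 14; 14 ≤ 15 — satisfied.
#4 zeta - eta = 10 - 16 = -6, not -3 — violated.
#5 theta - beta = 11 - 30 = -19, not -17 — violated.
#6 values 10 <= 28 <= 30 — satisfied.
#7 theta + delta = 11 + 30 = 41; 41 ≥ 38, bound 38 not met — violated.
#8 values 11 <= 13 <= 16 — satisfied.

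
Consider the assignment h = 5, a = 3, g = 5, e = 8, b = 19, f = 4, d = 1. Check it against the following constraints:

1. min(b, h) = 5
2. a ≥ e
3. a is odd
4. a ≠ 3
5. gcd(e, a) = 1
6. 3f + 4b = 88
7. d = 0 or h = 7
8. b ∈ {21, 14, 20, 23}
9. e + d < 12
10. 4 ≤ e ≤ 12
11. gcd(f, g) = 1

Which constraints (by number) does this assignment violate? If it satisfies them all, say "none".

1. min(19, 5) = 5  yes
2. a = 3, e = 8; 3 < 8 (want ≥)  no
3. a = 3 is odd  yes
4. a = 3, but 3 is required to differ  no
5. gcd(8, 3) = 1  yes
6. 3f + 4b = 3(4) + 4(19) = 88  yes
7. d = 1 ≠ 0 and h = 5 ≠ 7; both disjuncts false  no
8. b = 19 is not in {21, 14, 20, 23}  no
9. e + d = 8 + 1 = 9; 9 < 12  yes
10. e = 8 lies in [4, 12]  yes
11. gcd(4, 5) = 1  yes

Constraints 2, 4, 7, and 8 do not hold.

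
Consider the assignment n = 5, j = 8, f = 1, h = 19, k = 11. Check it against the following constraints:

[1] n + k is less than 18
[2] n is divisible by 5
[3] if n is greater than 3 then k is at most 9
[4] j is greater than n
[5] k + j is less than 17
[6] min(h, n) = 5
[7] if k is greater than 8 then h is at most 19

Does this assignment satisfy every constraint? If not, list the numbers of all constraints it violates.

[1] n + k = 5 + 11 = 16; 16 < 18  true
[2] 5 / 5 = 1, so 5 divides 5  true
[3] n = 5 > 3, so we need k ≤ 9; but k = 11 > 9  false
[4] j = 8, n = 5; 8 > 5  true
[5] k + j = 11 + 8 = 19; 19 ≥ 17, bound 17 not met  false
[6] min(19, 5) = 5  true
[7] k = 11 > 8, so we need h ≤ 19; h = 19 ≤ 19  true

The assignment fails constraints 3 and 5.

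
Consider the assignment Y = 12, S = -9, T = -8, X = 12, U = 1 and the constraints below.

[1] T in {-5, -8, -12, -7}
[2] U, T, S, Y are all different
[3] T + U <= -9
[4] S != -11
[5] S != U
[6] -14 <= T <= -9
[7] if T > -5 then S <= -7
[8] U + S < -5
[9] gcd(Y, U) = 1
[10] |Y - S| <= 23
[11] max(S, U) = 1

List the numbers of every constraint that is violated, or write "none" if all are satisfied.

Violated: 3, 6.

[1] T = -8 is in {-5, -8, -12, -7}  ✔
[2] values 1, -8, -9, 12 are pairwise distinct  ✔
[3] T + U = -8 + 1 = -7; -7 > -9, bound -9 not met  ✘
[4] S = -9, and -9 ≠ -11  ✔
[5] S = -9, U = 1; distinct  ✔
[6] T = -8 is outside [-14, -9]  ✘
[7] T = -8, not > -5; antecedent false, conditional vacuously true  ✔
[8] U + S = 1 + (-9) = -8; -8 < -5  ✔
[9] gcd(12, 1) = 1  ✔
[10] |12 - (-9)| = 21; 21 ≤ 23  ✔
[11] max(-9, 1) = 1  ✔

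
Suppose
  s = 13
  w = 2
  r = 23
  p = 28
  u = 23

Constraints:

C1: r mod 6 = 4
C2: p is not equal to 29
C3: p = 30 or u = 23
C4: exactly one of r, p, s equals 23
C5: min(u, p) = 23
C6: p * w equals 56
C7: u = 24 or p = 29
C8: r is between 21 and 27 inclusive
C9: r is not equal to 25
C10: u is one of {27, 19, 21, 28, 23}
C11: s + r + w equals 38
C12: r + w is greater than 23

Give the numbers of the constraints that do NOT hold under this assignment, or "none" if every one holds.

Violated: 1, 7.

C1: 23 mod 6 = 5, not 4  ✗
C2: p = 28, and 28 ≠ 29  ✓
C3: p = 28 ≠ 30, but u = 23 = 23 (second disjunct)  ✓
C4: r=23, p=28, s=13; 1 of them equals 23  ✓
C5: min(23, 28) = 23  ✓
C6: p * w = 28 * 2 = 56  ✓
C7: u = 23 ≠ 24 and p = 28 ≠ 29; both disjuncts false  ✗
C8: r = 23 lies in [21, 27]  ✓
C9: r = 23, and 23 ≠ 25  ✓
C10: u = 23 is in {27, 19, 21, 28, 23}  ✓
C11: s + r + w = 13 + 23 + 2 = 38  ✓
C12: r + w = 23 + 2 = 25; 25 > 23  ✓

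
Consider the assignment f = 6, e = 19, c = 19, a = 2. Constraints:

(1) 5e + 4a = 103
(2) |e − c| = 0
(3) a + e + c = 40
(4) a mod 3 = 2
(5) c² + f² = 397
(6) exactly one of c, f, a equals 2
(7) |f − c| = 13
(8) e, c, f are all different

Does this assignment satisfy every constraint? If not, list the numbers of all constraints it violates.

Constraint 8 is violated.

(1) 5e + 4a = 5(19) + 4(2) = 103 — satisfied.
(2) |19 − 19| = 0 — satisfied.
(3) a + e + c = 2 + 19 + 19 = 40 — satisfied.
(4) 2 mod 3 = 2 — satisfied.
(5) c² + f² = 19² + 6² = 361 + 36 = 397 — satisfied.
(6) c=19, f=6, a=2; 1 of them equals 2 — satisfied.
(7) |6 − 19| = 13 — satisfied.
(8) e = c = 19, not all different — violated.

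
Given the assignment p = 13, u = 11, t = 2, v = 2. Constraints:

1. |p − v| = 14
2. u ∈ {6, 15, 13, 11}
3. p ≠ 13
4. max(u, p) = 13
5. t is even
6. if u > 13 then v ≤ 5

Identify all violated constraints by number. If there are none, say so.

1. |13 − 2| = 11, not 14 — violated.
2. u = 11 is in {6, 15, 13, 11} — OK.
3. p = 13, but 13 is required to differ — violated.
4. max(11, 13) = 13 — OK.
5. t = 2 is even — OK.
6. u = 11, not > 13; antecedent false, conditional vacuously true — OK.

No — constraints 1 and 3 are not satisfied.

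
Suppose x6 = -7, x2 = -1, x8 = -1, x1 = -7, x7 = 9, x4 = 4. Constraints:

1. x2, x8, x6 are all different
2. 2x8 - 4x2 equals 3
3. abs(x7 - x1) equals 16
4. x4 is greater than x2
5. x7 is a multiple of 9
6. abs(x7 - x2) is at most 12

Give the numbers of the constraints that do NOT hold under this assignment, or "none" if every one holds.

1. x2 = x8 = -1, not all different — fails.
2. 2x8 - 4x2 = 2(-1) - 4(-1) = 2, not 3 — fails.
3. abs(9 - (-7)) = 16 — holds.
4. x4 = 4, x2 = -1; 4 > -1 — holds.
5. 9 / 9 = 1, so 9 divides 9 — holds.
6. abs(9 - (-1)) = 10; 10 ≤ 12 — holds.

Constraints 1, 2 are violated.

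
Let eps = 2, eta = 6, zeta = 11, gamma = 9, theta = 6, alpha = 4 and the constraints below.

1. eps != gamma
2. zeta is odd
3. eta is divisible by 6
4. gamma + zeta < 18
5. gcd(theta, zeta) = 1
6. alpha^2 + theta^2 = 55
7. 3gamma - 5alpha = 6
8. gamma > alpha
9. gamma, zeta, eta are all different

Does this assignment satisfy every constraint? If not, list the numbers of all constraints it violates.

1. eps = 2, gamma = 9; distinct  yes
2. zeta = 11 is odd  yes
3. 6 / 6 = 1, so 6 divides 6  yes
4. gamma + zeta = 9 + 11 = 20; 20 ≥ 18, bound 18 not met  no
5. gcd(6, 11) = 1  yes
6. alpha^2 + theta^2 = 4^2 + 6^2 = 16 + 36 = 52, not 55  no
7. 3gamma - 5alpha = 3(9) - 5(4) = 7, not 6  no
8. gamma = 9, alpha = 4; 9 > 4  yes
9. values 9, 11, 6 are pairwise distinct  yes

Constraints 4, 6, 7 are violated.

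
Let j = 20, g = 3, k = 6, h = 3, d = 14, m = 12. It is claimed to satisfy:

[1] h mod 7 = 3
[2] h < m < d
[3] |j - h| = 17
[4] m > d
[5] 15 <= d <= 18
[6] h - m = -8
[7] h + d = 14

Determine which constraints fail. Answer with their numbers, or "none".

The assignment fails constraints 4, 5, 6, and 7.

[1] 3 mod 7 = 3  ✔
[2] values 3 < 12 < 14  ✔
[3] |20 - 3| = 17  ✔
[4] m = 12, d = 14; 12 ≤ 14 (want >)  ✘
[5] d = 14 is outside [15, 18]  ✘
[6] h - m = 3 - 12 = -9, not -8  ✘
[7] h + d = 3 + 14 = 17, not 14  ✘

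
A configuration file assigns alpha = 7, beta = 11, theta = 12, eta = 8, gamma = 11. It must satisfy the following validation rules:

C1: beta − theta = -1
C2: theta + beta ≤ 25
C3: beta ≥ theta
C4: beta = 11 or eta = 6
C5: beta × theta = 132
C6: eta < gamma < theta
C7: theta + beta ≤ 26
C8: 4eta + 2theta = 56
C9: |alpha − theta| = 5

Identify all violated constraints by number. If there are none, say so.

No — constraint 3 is not satisfied.

C1: beta − theta = 11 − 12 = -1 — holds.
C2: theta + beta = 12 + 11 = 23; 23 ≤ 25 — holds.
C3: beta = 11, theta = 12; 11 < 12 (want ≥) — does not hold.
C4: beta = 11 = 11 (first disjunct) — holds.
C5: beta × theta = 11 × 12 = 132 — holds.
C6: values 8 < 11 < 12 — holds.
C7: theta + beta = 12 + 11 = 23; 23 ≤ 26 — holds.
C8: 4eta + 2theta = 4(8) + 2(12) = 56 — holds.
C9: |7 − 12| = 5 — holds.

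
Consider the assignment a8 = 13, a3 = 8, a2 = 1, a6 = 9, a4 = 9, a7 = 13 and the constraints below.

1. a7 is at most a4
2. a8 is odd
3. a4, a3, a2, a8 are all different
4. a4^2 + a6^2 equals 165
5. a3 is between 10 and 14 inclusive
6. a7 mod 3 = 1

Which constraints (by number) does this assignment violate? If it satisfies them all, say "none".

1. a7 = 13, a4 = 9; 13 > 9 (want ≤)  ✗
2. a8 = 13 is odd  ✓
3. values 9, 8, 1, 13 are pairwise distinct  ✓
4. a4^2 + a6^2 = 9^2 + 9^2 = 81 + 81 = 162, not 165  ✗
5. a3 = 8 is outside [10, 14]  ✗
6. 13 mod 3 = 1  ✓

Violated: 1, 4, and 5.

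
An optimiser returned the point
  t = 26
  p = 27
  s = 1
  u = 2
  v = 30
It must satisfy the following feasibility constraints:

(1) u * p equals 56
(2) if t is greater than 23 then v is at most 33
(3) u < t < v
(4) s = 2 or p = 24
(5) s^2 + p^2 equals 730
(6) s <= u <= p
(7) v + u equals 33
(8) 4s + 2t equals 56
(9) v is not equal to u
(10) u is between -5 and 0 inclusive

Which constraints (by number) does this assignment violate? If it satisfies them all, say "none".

(1) u * p = 2 * 27 = 54, not 56 — does not hold.
(2) t = 26 > 23, so we need v ≤ 33; v = 30 ≤ 33 — holds.
(3) values 2 < 26 < 30 — holds.
(4) s = 1 ≠ 2 and p = 27 ≠ 24; both disjuncts false — does not hold.
(5) s^2 + p^2 = 1^2 + 27^2 = 1 + 729 = 730 — holds.
(6) values 1 <= 2 <= 27 — holds.
(7) v + u = 30 + 2 = 32, not 33 — does not hold.
(8) 4s + 2t = 4(1) + 2(26) = 56 — holds.
(9) v = 30, u = 2; distinct — holds.
(10) u = 2 is outside [-5, 0] — does not hold.

Violated: 1, 4, 7, 10.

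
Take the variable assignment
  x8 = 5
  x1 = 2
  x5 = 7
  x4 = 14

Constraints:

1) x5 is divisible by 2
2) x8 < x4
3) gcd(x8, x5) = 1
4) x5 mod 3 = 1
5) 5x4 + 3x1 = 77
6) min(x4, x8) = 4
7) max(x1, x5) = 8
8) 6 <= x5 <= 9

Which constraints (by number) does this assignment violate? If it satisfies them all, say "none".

1) 7 = 2*3 + 1, so 2 does not divide 7 — does not hold.
2) x8 = 5, x4 = 14; 5 < 14 — holds.
3) gcd(5, 7) = 1 — holds.
4) 7 mod 3 = 1 — holds.
5) 5x4 + 3x1 = 5(14) + 3(2) = 76, not 77 — does not hold.
6) min(14, 5) = 5, not 4 — does not hold.
7) max(2, 7) = 7, not 8 — does not hold.
8) x5 = 7 lies in [6, 9] — holds.

Constraints 1, 5, 6, and 7 do not hold.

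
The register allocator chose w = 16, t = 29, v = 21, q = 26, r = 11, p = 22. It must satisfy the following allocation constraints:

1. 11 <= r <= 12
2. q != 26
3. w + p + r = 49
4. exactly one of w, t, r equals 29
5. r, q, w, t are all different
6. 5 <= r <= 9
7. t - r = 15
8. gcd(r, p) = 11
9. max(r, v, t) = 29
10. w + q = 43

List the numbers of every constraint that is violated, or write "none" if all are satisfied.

The assignment fails constraints 2, 6, 7, and 10.

1. r = 11 lies in [11, 12] — holds.
2. q = 26, but 26 is required to differ — fails.
3. w + p + r = 16 + 22 + 11 = 49 — holds.
4. w=16, t=29, r=11; 1 of them equals 29 — holds.
5. values 11, 26, 16, 29 are pairwise distinct — holds.
6. r = 11 is outside [5, 9] — fails.
7. t - r = 29 - 11 = 18, not 15 — fails.
8. gcd(11, 22) = 11 — holds.
9. max(11, 21, 29) = 29 — holds.
10. w + q = 16 + 26 = 42, not 43 — fails.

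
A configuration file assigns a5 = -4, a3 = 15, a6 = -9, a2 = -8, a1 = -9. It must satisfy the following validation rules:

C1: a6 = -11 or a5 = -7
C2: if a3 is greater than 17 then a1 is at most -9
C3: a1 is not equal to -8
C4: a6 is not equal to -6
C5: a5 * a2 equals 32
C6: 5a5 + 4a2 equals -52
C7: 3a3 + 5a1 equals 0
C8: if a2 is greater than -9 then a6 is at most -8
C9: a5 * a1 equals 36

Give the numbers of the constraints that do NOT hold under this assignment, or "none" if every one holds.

C1: a6 = -9 ≠ -11 and a5 = -4 ≠ -7; both disjuncts false — does not hold.
C2: a3 = 15, not > 17; antecedent false, conditional vacuously true — holds.
C3: a1 = -9, and -9 ≠ -8 — holds.
C4: a6 = -9, and -9 ≠ -6 — holds.
C5: a5 * a2 = -4 * (-8) = 32 — holds.
C6: 5a5 + 4a2 = 5(-4) + 4(-8) = -52 — holds.
C7: 3a3 + 5a1 = 3(15) + 5(-9) = 0 — holds.
C8: a2 = -8 > -9, so we need a6 ≤ -8; a6 = -9 ≤ -8 — holds.
C9: a5 * a1 = -4 * (-9) = 36 — holds.

The assignment fails constraint 1.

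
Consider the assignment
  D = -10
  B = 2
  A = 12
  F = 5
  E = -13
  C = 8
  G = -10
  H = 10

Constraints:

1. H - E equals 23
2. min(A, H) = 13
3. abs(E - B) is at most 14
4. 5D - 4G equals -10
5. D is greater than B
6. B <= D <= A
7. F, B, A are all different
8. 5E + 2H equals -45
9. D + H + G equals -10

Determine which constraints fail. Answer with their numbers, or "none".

1. H - E = 10 - (-13) = 23 — holds.
2. min(12, 10) = 10, not 13 — fails.
3. abs(-13 - 2) = 15; 15 > 14, exceeds bound 14 — fails.
4. 5D - 4G = 5(-10) - 4(-10) = -10 — holds.
5. D = -10, B = 2; -10 ≤ 2 (want >) — fails.
6. values 2, -10, 12; B = 2 is not <= D = -10 — fails.
7. values 5, 2, 12 are pairwise distinct — holds.
8. 5E + 2H = 5(-13) + 2(10) = -45 — holds.
9. D + H + G = -10 + 10 + (-10) = -10 — holds.

The assignment fails constraints 2, 3, 5, and 6.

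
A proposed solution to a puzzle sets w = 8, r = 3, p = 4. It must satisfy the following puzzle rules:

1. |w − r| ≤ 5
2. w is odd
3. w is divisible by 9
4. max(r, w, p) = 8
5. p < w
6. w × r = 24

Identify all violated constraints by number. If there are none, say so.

Constraints 2 and 3 do not hold.

1. |8 − 3| = 5; 5 ≤ 5 — satisfied.
2. w = 8 is even — violated.
3. 8 = 9×0 + 8, so 9 does not divide 8 — violated.
4. max(3, 8, 4) = 8 — satisfied.
5. p = 4, w = 8; 4 < 8 — satisfied.
6. w × r = 8 × 3 = 24 — satisfied.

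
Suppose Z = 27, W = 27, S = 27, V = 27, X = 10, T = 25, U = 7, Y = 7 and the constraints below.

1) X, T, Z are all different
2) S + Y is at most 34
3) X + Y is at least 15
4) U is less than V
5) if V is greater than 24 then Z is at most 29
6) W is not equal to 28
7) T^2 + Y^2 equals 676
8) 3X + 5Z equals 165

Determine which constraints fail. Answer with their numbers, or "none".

No — constraint 7 is not satisfied.

1) values 10, 25, 27 are pairwise distinct  ✔
2) S + Y = 27 + 7 = 34; 34 ≤ 34  ✔
3) X + Y = 10 + 7 = 17; 17 ≥ 15  ✔
4) U = 7, V = 27; 7 < 27  ✔
5) V = 27 > 24, so we need Z ≤ 29; Z = 27 ≤ 29  ✔
6) W = 27, and 27 ≠ 28  ✔
7) T^2 + Y^2 = 25^2 + 7^2 = 625 + 49 = 674, not 676  ✘
8) 3X + 5Z = 3(10) + 5(27) = 165  ✔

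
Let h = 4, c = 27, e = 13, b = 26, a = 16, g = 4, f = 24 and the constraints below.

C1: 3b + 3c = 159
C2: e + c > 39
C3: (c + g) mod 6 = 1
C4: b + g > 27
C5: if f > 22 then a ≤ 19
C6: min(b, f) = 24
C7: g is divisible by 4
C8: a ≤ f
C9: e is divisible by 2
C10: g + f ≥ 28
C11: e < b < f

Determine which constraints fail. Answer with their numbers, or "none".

The assignment fails constraints 9, 11.

C1: 3b + 3c = 3(26) + 3(27) = 159 — holds.
C2: e + c = 13 + 27 = 40; 40 > 39 — holds.
C3: c + g = 31; 31 mod 6 = 1 — holds.
C4: b + g = 26 + 4 = 30; 30 > 27 — holds.
C5: f = 24 > 22, so we need a ≤ 19; a = 16 ≤ 19 — holds.
C6: min(26, 24) = 24 — holds.
C7: 4 / 4 = 1, so 4 divides 4 — holds.
C8: a = 16, f = 24; 16 ≤ 24 — holds.
C9: 13 = 2×6 + 1, so 2 does not divide 13 — does not hold.
C10: g + f = 4 + 24 = 28; 28 ≥ 28 — holds.
C11: values 13, 26, 24; b = 26 is not < f = 24 — does not hold.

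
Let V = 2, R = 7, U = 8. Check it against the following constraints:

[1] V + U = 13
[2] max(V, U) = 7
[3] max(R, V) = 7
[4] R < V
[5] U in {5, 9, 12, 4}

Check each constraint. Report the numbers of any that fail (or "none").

Violated: 1, 2, 4, and 5.

[1] V + U = 2 + 8 = 10, not 13 — fails.
[2] max(2, 8) = 8, not 7 — fails.
[3] max(7, 2) = 7 — holds.
[4] R = 7, V = 2; 7 ≥ 2 (want <) — fails.
[5] U = 8 is not in {5, 9, 12, 4} — fails.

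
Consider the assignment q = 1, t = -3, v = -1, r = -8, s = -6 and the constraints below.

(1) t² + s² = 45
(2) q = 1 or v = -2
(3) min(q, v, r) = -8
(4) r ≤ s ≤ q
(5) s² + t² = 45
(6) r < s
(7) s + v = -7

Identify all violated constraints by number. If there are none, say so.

All constraints are satisfied.

(1) t² + s² = (-3)² + (-6)² = 9 + 36 = 45 — holds.
(2) q = 1 = 1 (first disjunct) — holds.
(3) min(1, -1, -8) = -8 — holds.
(4) values -8 ≤ -6 ≤ 1 — holds.
(5) s² + t² = (-6)² + (-3)² = 36 + 9 = 45 — holds.
(6) r = -8, s = -6; -8 < -6 — holds.
(7) s + v = -6 + (-1) = -7 — holds.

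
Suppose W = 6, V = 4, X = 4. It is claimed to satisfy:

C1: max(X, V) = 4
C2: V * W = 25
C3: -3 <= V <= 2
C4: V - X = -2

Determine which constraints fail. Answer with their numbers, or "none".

No — constraints 2, 3, and 4 are not satisfied.

C1: max(4, 4) = 4  yes
C2: V * W = 4 * 6 = 24, not 25  no
C3: V = 4 is outside [-3, 2]  no
C4: V - X = 4 - 4 = 0, not -2  no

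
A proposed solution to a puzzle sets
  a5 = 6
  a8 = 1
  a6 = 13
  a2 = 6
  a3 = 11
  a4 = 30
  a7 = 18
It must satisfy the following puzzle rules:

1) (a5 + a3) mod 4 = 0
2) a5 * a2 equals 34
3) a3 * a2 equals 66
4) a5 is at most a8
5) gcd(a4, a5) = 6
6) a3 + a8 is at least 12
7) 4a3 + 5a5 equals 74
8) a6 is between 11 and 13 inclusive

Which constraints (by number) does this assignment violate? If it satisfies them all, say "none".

1) a5 + a3 = 17; 17 mod 4 = 1, not 0  false
2) a5 * a2 = 6 * 6 = 36, not 34  false
3) a3 * a2 = 11 * 6 = 66  true
4) a5 = 6, a8 = 1; 6 > 1 (want ≤)  false
5) gcd(30, 6) = 6  true
6) a3 + a8 = 11 + 1 = 12; 12 ≥ 12  true
7) 4a3 + 5a5 = 4(11) + 5(6) = 74  true
8) a6 = 13 lies in [11, 13]  true

The assignment fails constraints 1, 2, and 4.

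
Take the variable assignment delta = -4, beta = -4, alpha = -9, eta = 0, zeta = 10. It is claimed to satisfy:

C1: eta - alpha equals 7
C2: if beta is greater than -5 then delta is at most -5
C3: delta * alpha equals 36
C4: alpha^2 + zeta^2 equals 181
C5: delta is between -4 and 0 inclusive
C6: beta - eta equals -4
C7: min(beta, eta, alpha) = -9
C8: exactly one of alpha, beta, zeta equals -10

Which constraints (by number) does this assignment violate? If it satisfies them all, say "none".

C1: eta - alpha = 0 - (-9) = 9, not 7 — fails.
C2: beta = -4 > -5, so we need delta ≤ -5; but delta = -4 > -5 — fails.
C3: delta * alpha = -4 * (-9) = 36 — holds.
C4: alpha^2 + zeta^2 = (-9)^2 + 10^2 = 81 + 100 = 181 — holds.
C5: delta = -4 lies in [-4, 0] — holds.
C6: beta - eta = -4 - 0 = -4 — holds.
C7: min(-4, 0, -9) = -9 — holds.
C8: alpha=-9, beta=-4, zeta=10; 0 of them equal -10, not exactly one — fails.

No — constraints 1, 2, and 8 are not satisfied.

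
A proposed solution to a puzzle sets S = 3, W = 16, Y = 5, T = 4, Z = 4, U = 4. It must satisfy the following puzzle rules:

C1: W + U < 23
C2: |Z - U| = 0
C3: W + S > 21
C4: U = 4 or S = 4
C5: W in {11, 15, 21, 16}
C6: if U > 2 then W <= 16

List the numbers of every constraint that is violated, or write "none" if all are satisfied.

C1: W + U = 16 + 4 = 20; 20 < 23  yes
C2: |4 - 4| = 0  yes
C3: W + S = 16 + 3 = 19; 19 ≤ 21, bound 21 not met  no
C4: U = 4 = 4 (first disjunct)  yes
C5: W = 16 is in {11, 15, 21, 16}  yes
C6: U = 4 > 2, so we need W ≤ 16; W = 16 ≤ 16  yes

Violated: 3.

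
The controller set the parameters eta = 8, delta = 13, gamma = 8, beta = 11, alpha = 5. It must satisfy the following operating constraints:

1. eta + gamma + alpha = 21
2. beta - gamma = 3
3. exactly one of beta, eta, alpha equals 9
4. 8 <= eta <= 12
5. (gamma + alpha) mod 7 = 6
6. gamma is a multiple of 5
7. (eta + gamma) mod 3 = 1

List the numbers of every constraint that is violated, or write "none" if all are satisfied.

1. eta + gamma + alpha = 8 + 8 + 5 = 21 — OK.
2. beta - gamma = 11 - 8 = 3 — OK.
3. beta=11, eta=8, alpha=5; 0 of them equal 9, not exactly one — violated.
4. eta = 8 lies in [8, 12] — OK.
5. gamma + alpha = 13; 13 mod 7 = 6 — OK.
6. 8 = 5*1 + 3, so 5 does not divide 8 — violated.
7. eta + gamma = 16; 16 mod 3 = 1 — OK.

No — constraints 3, 6 are not satisfied.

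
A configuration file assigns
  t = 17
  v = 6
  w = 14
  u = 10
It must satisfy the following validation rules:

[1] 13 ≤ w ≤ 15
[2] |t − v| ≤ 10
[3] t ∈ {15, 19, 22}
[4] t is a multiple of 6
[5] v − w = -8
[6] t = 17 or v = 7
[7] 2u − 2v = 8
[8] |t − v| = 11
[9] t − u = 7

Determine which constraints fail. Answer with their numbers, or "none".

[1] w = 14 lies in [13, 15] — holds.
[2] |17 − 6| = 11; 11 > 10, exceeds bound 10 — does not hold.
[3] t = 17 is not in {15, 19, 22} — does not hold.
[4] 17 = 6×2 + 5, so 6 does not divide 17 — does not hold.
[5] v − w = 6 − 14 = -8 — holds.
[6] t = 17 = 17 (first disjunct) — holds.
[7] 2u − 2v = 2(10) − 2(6) = 8 — holds.
[8] |17 − 6| = 11 — holds.
[9] t − u = 17 − 10 = 7 — holds.

Violated: 2, 3, and 4.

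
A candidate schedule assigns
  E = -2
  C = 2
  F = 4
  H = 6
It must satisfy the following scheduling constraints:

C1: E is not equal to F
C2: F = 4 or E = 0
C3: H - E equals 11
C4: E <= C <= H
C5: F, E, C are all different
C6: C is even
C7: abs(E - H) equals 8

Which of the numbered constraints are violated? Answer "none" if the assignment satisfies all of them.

C1: E = -2, F = 4; distinct — holds.
C2: F = 4 = 4 (first disjunct) — holds.
C3: H - E = 6 - (-2) = 8, not 11 — does not hold.
C4: values -2 <= 2 <= 6 — holds.
C5: values 4, -2, 2 are pairwise distinct — holds.
C6: C = 2 is even — holds.
C7: abs(-2 - 6) = 8 — holds.

No — constraint 3 is not satisfied.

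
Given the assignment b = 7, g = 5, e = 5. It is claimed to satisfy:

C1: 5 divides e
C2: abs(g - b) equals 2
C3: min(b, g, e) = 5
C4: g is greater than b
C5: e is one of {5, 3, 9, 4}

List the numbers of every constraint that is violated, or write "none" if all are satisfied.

C1: 5 / 5 = 1, so 5 divides 5 — holds.
C2: abs(5 - 7) = 2 — holds.
C3: min(7, 5, 5) = 5 — holds.
C4: g = 5, b = 7; 5 ≤ 7 (want >) — fails.
C5: e = 5 is in {5, 3, 9, 4} — holds.

Violated: 4.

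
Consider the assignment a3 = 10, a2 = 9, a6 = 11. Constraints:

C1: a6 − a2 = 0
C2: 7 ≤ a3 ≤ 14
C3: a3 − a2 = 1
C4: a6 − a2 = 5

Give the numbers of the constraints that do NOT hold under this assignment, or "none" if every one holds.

Constraints 1, 4 do not hold.

C1: a6 − a2 = 11 − 9 = 2, not 0  ✗
C2: a3 = 10 lies in [7, 14]  ✓
C3: a3 − a2 = 10 − 9 = 1  ✓
C4: a6 − a2 = 11 − 9 = 2, not 5  ✗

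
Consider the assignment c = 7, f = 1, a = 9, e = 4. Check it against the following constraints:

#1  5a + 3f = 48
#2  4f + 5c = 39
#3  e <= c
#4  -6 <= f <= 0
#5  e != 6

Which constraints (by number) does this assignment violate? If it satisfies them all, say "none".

The assignment fails constraint 4.

#1 5a + 3f = 5(9) + 3(1) = 48  true
#2 4f + 5c = 4(1) + 5(7) = 39  true
#3 e = 4, c = 7; 4 ≤ 7  true
#4 f = 1 is outside [-6, 0]  false
#5 e = 4, and 4 ≠ 6  true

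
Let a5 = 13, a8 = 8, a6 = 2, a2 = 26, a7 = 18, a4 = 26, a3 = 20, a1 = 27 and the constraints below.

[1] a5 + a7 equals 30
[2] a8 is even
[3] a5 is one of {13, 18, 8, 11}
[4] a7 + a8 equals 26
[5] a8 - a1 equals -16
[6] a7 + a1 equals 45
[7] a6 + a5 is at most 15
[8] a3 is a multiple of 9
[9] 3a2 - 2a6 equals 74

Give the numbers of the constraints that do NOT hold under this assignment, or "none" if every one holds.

[1] a5 + a7 = 13 + 18 = 31, not 30  ✗
[2] a8 = 8 is even  ✓
[3] a5 = 13 is in {13, 18, 8, 11}  ✓
[4] a7 + a8 = 18 + 8 = 26  ✓
[5] a8 - a1 = 8 - 27 = -19, not -16  ✗
[6] a7 + a1 = 18 + 27 = 45  ✓
[7] a6 + a5 = 2 + 13 = 15; 15 ≤ 15  ✓
[8] 20 = 9*2 + 2, so 9 does not divide 20  ✗
[9] 3a2 - 2a6 = 3(26) - 2(2) = 74  ✓

Constraints 1, 5, and 8 are violated.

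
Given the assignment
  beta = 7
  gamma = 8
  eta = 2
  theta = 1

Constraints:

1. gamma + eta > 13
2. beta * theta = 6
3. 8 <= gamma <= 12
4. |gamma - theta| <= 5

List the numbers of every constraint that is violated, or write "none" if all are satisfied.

1. gamma + eta = 8 + 2 = 10; 10 ≤ 13, bound 13 not met — fails.
2. beta * theta = 7 * 1 = 7, not 6 — fails.
3. gamma = 8 lies in [8, 12] — holds.
4. |8 - 1| = 7; 7 > 5, exceeds bound 5 — fails.

The assignment fails constraints 1, 2, and 4.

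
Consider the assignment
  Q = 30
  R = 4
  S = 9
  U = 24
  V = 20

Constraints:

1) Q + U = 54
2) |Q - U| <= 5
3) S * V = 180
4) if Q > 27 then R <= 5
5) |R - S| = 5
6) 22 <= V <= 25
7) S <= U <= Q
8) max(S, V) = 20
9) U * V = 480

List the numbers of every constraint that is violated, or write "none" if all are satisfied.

No — constraints 2, 6 are not satisfied.

1) Q + U = 30 + 24 = 54  holds
2) |30 - 24| = 6; 6 > 5, exceeds bound 5  fails
3) S * V = 9 * 20 = 180  holds
4) Q = 30 > 27, so we need R ≤ 5; R = 4 ≤ 5  holds
5) |4 - 9| = 5  holds
6) V = 20 is outside [22, 25]  fails
7) values 9 <= 24 <= 30  holds
8) max(9, 20) = 20  holds
9) U * V = 24 * 20 = 480  holds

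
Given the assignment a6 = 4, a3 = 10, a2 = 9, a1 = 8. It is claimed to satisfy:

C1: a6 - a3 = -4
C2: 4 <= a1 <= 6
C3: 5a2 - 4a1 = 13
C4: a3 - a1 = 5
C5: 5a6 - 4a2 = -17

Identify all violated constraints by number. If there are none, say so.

C1: a6 - a3 = 4 - 10 = -6, not -4  ✗
C2: a1 = 8 is outside [4, 6]  ✗
C3: 5a2 - 4a1 = 5(9) - 4(8) = 13  ✓
C4: a3 - a1 = 10 - 8 = 2, not 5  ✗
C5: 5a6 - 4a2 = 5(4) - 4(9) = -16, not -17  ✗

Violated: 1, 2, 4, and 5.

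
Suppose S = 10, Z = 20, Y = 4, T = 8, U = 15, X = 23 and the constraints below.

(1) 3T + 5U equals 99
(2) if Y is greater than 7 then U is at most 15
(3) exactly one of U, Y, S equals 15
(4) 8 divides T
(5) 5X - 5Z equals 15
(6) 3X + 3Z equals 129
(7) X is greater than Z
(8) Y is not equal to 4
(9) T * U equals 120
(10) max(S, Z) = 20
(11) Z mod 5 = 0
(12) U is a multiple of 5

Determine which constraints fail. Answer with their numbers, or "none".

(1) 3T + 5U = 3(8) + 5(15) = 99 — holds.
(2) Y = 4, not > 7; antecedent false, conditional vacuously true — holds.
(3) U=15, Y=4, S=10; 1 of them equals 15 — holds.
(4) 8 / 8 = 1, so 8 divides 8 — holds.
(5) 5X - 5Z = 5(23) - 5(20) = 15 — holds.
(6) 3X + 3Z = 3(23) + 3(20) = 129 — holds.
(7) X = 23, Z = 20; 23 > 20 — holds.
(8) Y = 4, but 4 is required to differ — fails.
(9) T * U = 8 * 15 = 120 — holds.
(10) max(10, 20) = 20 — holds.
(11) 20 mod 5 = 0 — holds.
(12) 15 / 5 = 3, so 5 divides 15 — holds.

Violated: 8.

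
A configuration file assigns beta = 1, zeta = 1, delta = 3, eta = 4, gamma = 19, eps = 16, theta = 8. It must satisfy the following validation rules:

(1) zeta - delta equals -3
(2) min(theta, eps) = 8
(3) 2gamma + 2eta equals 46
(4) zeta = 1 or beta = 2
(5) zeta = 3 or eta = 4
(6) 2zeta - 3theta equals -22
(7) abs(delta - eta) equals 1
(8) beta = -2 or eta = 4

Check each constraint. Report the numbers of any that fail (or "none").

(1) zeta - delta = 1 - 3 = -2, not -3  ✘
(2) min(8, 16) = 8  ✔
(3) 2gamma + 2eta = 2(19) + 2(4) = 46  ✔
(4) zeta = 1 = 1 (first disjunct)  ✔
(5) zeta = 1 ≠ 3, but eta = 4 = 4 (second disjunct)  ✔
(6) 2zeta - 3theta = 2(1) - 3(8) = -22  ✔
(7) abs(3 - 4) = 1  ✔
(8) beta = 1 ≠ -2, but eta = 4 = 4 (second disjunct)  ✔

No — constraint 1 is not satisfied.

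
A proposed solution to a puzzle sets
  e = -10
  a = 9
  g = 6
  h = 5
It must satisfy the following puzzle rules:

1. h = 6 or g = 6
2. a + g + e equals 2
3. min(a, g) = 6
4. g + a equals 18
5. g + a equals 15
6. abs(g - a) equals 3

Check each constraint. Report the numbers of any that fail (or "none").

The assignment fails constraints 2, 4.

1. h = 5 ≠ 6, but g = 6 = 6 (second disjunct) — holds.
2. a + g + e = 9 + 6 + (-10) = 5, not 2 — does not hold.
3. min(9, 6) = 6 — holds.
4. g + a = 6 + 9 = 15, not 18 — does not hold.
5. g + a = 6 + 9 = 15 — holds.
6. abs(6 - 9) = 3 — holds.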